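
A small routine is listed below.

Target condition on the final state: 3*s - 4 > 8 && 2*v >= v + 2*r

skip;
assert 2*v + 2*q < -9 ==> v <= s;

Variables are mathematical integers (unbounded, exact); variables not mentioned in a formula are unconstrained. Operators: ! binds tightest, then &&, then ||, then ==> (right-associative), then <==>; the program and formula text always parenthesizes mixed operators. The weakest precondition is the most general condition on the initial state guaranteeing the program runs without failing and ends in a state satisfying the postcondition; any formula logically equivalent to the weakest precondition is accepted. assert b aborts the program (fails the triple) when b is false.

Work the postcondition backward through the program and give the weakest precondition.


Working backward. After the program, the postcondition 3*s - 4 > 8 && 2*v >= v + 2*r must hold; in canonical form it is 3*s > 12 && v >= 2*r.
Before assert 2*v + 2*q < -9 ==> v <= s: (2*q + 2*v < -9 ==> v <= s) && 3*s > 12 && v >= 2*r
Before skip: (2*q + 2*v < -9 ==> v <= s) && 3*s > 12 && v >= 2*r
Answer: WP = (2*q + 2*v < -9 ==> v <= s) && 3*s > 12 && v >= 2*r


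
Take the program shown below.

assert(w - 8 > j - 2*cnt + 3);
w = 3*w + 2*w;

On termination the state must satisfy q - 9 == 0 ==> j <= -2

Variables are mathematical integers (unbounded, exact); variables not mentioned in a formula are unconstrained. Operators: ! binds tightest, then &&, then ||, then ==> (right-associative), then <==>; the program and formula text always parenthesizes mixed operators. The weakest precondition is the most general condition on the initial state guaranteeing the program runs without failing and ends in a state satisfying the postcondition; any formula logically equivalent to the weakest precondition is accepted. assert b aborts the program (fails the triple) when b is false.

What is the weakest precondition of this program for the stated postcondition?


Working backward. After the program, the postcondition q - 9 == 0 ==> j <= -2 must hold; in canonical form it is q == 9 ==> j <= -2.
Before w := 3*w + 2*w: q == 9 ==> j <= -2
Before assert w - 8 > j - 2*cnt + 3: 2*cnt + w > j + 11 && (q == 9 ==> j <= -2)
Answer: WP = 2*cnt + w > j + 11 && (q == 9 ==> j <= -2)


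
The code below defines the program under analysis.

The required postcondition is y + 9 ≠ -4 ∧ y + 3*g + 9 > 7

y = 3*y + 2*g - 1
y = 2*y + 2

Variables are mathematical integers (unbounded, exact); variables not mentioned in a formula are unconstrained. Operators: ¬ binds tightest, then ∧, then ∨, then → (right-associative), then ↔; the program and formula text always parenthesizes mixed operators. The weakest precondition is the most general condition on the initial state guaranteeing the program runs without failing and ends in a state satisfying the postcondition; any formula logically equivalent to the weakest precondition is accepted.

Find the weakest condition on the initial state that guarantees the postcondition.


Working backward. After the program, the postcondition y + 9 ≠ -4 ∧ y + 3*g + 9 > 7 must hold; in canonical form it is y ≠ -13 ∧ 3*g + y > -2.
Before y := 2*y + 2: 2*y ≠ -15 ∧ 3*g + 2*y > -4
Before y := 3*y + 2*g - 1: 4*g + 6*y ≠ -13 ∧ 7*g + 6*y > -2
Answer: WP = 4*g + 6*y ≠ -13 ∧ 7*g + 6*y > -2


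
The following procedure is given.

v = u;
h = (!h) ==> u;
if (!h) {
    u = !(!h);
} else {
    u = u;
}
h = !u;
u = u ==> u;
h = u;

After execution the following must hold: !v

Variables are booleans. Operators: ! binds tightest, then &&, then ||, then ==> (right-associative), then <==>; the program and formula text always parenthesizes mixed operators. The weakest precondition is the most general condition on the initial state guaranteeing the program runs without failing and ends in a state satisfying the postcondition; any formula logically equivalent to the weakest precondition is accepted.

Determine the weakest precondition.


Working backward. After the program, !v must hold.
Before h := u: !v
Before u := u ==> u: !v
Before h := !u: !v
Then branch requires !v; else branch requires !v.
Before the if: ((!h) ==> (!v)) && (h ==> (!v))
Before h := (!h) ==> u: ((!((!h) ==> u)) ==> (!v)) && (((!h) ==> u) ==> (!v))
Before v := u: ((!((!h) ==> u)) ==> (!u)) && (((!h) ==> u) ==> (!u))
Answer: WP = ((!((!h) ==> u)) ==> (!u)) && (((!h) ==> u) ==> (!u))


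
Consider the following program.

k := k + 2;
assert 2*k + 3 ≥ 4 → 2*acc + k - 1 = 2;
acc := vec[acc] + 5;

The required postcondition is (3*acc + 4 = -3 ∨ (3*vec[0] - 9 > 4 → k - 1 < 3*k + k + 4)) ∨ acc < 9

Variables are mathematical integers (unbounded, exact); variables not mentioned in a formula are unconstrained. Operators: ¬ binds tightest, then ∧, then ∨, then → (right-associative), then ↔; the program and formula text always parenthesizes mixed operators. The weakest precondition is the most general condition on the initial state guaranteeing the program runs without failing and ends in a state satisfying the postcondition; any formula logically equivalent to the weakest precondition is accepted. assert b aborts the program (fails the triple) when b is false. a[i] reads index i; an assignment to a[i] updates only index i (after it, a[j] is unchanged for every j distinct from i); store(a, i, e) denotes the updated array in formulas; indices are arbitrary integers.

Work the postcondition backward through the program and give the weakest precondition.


Working backward. After the program, the postcondition (3*acc + 4 = -3 ∨ (3*vec[0] - 9 > 4 → k - 1 < 3*k + k + 4)) ∨ acc < 9 must hold; in canonical form it is 3*acc = -7 ∨ (3*vec[0] > 13 → 3*k > -5) ∨ acc < 9.
Before acc := vec[acc] + 5: 3*vec[acc] = -22 ∨ (3*vec[0] > 13 → 3*k > -5) ∨ vec[acc] < 4
Before assert 2*k + 3 ≥ 4 → 2*acc + k - 1 = 2: (2*k ≥ 1 → 2*acc + k = 3) ∧ (3*vec[acc] = -22 ∨ (3*vec[0] > 13 → 3*k > -5) ∨ vec[acc] < 4)
Before k := k + 2: (2*k ≥ -3 → 2*acc + k = 1) ∧ (3*vec[acc] = -22 ∨ (3*vec[0] > 13 → 3*k > -11) ∨ vec[acc] < 4)
Answer: WP = (2*k ≥ -3 → 2*acc + k = 1) ∧ (3*vec[acc] = -22 ∨ (3*vec[0] > 13 → 3*k > -11) ∨ vec[acc] < 4)


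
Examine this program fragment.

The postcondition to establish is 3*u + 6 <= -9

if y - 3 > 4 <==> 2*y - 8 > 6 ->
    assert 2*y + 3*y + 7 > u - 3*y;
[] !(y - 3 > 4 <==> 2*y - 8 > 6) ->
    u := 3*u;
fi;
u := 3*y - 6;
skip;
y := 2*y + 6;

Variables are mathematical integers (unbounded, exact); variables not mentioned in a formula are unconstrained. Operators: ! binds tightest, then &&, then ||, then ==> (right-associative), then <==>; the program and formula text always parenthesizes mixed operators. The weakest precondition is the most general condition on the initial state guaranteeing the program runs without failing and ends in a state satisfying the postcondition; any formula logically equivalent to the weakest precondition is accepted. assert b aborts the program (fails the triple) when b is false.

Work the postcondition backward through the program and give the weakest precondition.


Working backward. After the program, the postcondition 3*u + 6 <= -9 must hold; in canonical form it is 3*u <= -15.
Before y := 2*y + 6: 3*u <= -15
Before skip: 3*u <= -15
Before u := 3*y - 6: 9*y <= 3
Then branch requires 8*y > u - 7 && 9*y <= 3; else branch requires 9*y <= 3.
Before the if: ((y > 7 <==> 2*y > 14) ==> (8*y > u - 7 && 9*y <= 3)) && ((!(y > 7 <==> 2*y > 14)) ==> 9*y <= 3)
Answer: WP = ((y > 7 <==> 2*y > 14) ==> (8*y > u - 7 && 9*y <= 3)) && ((!(y > 7 <==> 2*y > 14)) ==> 9*y <= 3)


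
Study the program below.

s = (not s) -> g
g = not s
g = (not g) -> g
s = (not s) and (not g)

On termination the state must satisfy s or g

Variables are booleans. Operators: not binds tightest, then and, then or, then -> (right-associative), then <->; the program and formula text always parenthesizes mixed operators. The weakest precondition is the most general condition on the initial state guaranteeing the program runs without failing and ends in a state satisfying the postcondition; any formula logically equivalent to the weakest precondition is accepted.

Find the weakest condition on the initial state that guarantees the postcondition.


Working backward. After the program, s or g must hold.
Before s := (not s) and (not g): ((not s) and (not g)) or g
Before g := (not g) -> g: ((not s) and (not ((not g) -> g))) or ((not g) -> g)
Before g := not s: ((not s) and (not (s -> (not s)))) or (s -> (not s))
Before s := (not s) -> g: ((not ((not s) -> g)) and (not (((not s) -> g) -> (not ((not s) -> g))))) or (((not s) -> g) -> (not ((not s) -> g)))
Answer: WP = ((not ((not s) -> g)) and (not (((not s) -> g) -> (not ((not s) -> g))))) or (((not s) -> g) -> (not ((not s) -> g)))


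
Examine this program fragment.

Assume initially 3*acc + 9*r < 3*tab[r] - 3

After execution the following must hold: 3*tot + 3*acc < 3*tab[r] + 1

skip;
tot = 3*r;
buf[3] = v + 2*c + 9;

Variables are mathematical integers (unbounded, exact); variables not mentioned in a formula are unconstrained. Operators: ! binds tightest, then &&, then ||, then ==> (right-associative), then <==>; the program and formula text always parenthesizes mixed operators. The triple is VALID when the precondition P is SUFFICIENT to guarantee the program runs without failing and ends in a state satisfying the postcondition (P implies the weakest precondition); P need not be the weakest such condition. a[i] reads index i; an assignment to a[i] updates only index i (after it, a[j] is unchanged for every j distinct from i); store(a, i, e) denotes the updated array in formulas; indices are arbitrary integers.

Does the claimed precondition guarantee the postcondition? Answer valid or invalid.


Working backward. After the program, the postcondition 3*tot + 3*acc < 3*tab[r] + 1 must hold; in canonical form it is 3*acc + 3*tot < 3*tab[r] + 1.
Before buf[3] := v + 2*c + 9: 3*acc + 3*tot < 3*tab[r] + 1
Before tot := 3*r: 3*acc + 9*r < 3*tab[r] + 1
Before skip: 3*acc + 9*r < 3*tab[r] + 1
The weakest precondition is 3*acc + 9*r < 3*tab[r] + 1.
Check whether 3*acc + 9*r < 3*tab[r] - 3 implies it.
Every state satisfying the precondition satisfies the weakest precondition: the implication holds.
Answer: valid


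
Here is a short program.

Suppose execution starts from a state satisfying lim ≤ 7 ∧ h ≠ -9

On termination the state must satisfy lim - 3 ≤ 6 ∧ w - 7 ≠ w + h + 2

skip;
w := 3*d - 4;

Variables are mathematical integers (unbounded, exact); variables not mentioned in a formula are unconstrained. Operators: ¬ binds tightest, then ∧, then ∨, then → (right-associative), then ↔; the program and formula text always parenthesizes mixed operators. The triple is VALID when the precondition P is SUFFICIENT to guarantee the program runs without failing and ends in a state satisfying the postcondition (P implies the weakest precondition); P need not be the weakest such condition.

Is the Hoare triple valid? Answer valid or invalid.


Working backward. After the program, the postcondition lim - 3 ≤ 6 ∧ w - 7 ≠ w + h + 2 must hold; in canonical form it is lim ≤ 9 ∧ h ≠ -9.
Before w := 3*d - 4: lim ≤ 9 ∧ h ≠ -9
Before skip: lim ≤ 9 ∧ h ≠ -9
The weakest precondition is lim ≤ 9 ∧ h ≠ -9.
Check whether lim ≤ 7 ∧ h ≠ -9 implies it.
Every state satisfying the precondition satisfies the weakest precondition: the implication holds.
Answer: valid


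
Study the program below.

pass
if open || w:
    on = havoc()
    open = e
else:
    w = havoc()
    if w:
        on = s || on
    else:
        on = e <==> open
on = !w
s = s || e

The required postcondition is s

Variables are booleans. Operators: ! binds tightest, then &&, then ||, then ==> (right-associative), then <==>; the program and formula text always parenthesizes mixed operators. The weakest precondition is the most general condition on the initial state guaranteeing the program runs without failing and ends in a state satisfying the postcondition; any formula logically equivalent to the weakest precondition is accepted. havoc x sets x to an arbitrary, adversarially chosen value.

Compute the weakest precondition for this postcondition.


Working backward. After the program, s must hold.
Before s := s || e: s || e
Before on := !w: s || e
Then branch requires s || e; else branch requires s || e.
Before the if: ((open || w) ==> (s || e)) && ((!(open || w)) ==> (s || e))
Before skip: ((open || w) ==> (s || e)) && ((!(open || w)) ==> (s || e))
Answer: WP = ((open || w) ==> (s || e)) && ((!(open || w)) ==> (s || e))


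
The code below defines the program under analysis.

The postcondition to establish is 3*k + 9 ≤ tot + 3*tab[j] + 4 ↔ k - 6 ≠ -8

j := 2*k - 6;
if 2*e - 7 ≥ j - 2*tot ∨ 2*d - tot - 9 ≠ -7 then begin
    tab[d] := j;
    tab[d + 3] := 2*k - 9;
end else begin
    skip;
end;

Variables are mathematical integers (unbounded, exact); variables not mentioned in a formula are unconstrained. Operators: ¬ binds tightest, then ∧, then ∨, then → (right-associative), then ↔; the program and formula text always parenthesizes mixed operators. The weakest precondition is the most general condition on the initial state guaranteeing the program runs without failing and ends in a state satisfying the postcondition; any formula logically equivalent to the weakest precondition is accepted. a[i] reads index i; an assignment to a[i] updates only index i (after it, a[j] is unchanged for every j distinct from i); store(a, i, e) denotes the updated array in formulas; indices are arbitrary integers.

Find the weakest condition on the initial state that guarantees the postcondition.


Working backward. After the program, the postcondition 3*k + 9 ≤ tot + 3*tab[j] + 4 ↔ k - 6 ≠ -8 must hold; in canonical form it is 3*k ≤ 3*tab[j] + tot - 5 ↔ k ≠ -2.
Then branch requires 3*k ≤ 3*store(store(tab, d, j), d + 3, 2*k - 9)[j] + tot - 5 ↔ k ≠ -2; else branch requires 3*k ≤ 3*tab[j] + tot - 5 ↔ k ≠ -2.
Before the if: ((2*e + 2*tot ≥ j + 7 ∨ 2*d ≠ tot + 2) → (3*k ≤ 3*store(store(tab, d, j), d + 3, 2*k - 9)[j] + tot - 5 ↔ k ≠ -2)) ∧ ((¬(2*e + 2*tot ≥ j + 7 ∨ 2*d ≠ tot + 2)) → (3*k ≤ 3*tab[j] + tot - 5 ↔ k ≠ -2))
Before j := 2*k - 6: ((2*e + 2*tot ≥ 2*k + 1 ∨ 2*d ≠ tot + 2) → (3*k ≤ 3*store(store(tab, d, 2*k - 6), d + 3, 2*k - 9)[2*k - 6] + tot - 5 ↔ k ≠ -2)) ∧ ((¬(2*e + 2*tot ≥ 2*k + 1 ∨ 2*d ≠ tot + 2)) → (3*k ≤ 3*tab[2*k - 6] + tot - 5 ↔ k ≠ -2))
Answer: WP = ((2*e + 2*tot ≥ 2*k + 1 ∨ 2*d ≠ tot + 2) → (3*k ≤ 3*store(store(tab, d, 2*k - 6), d + 3, 2*k - 9)[2*k - 6] + tot - 5 ↔ k ≠ -2)) ∧ ((¬(2*e + 2*tot ≥ 2*k + 1 ∨ 2*d ≠ tot + 2)) → (3*k ≤ 3*tab[2*k - 6] + tot - 5 ↔ k ≠ -2))


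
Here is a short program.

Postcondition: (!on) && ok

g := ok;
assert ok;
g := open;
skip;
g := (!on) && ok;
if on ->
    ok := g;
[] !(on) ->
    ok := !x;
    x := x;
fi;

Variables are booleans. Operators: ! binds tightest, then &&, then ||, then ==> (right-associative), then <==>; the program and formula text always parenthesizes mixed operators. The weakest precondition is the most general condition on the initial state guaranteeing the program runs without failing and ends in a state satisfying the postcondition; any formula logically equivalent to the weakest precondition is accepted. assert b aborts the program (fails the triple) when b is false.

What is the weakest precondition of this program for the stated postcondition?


Working backward. After the program, (!on) && ok must hold.
Then branch requires (!on) && g; else branch requires (!on) && (!x).
Before the if: (on ==> ((!on) && g)) && ((!on) ==> ((!on) && (!x)))
Before g := (!on) && ok: (on ==> ((!on) && ok)) && ((!on) ==> ((!on) && (!x)))
Before skip: (on ==> ((!on) && ok)) && ((!on) ==> ((!on) && (!x)))
Before g := open: (on ==> ((!on) && ok)) && ((!on) ==> ((!on) && (!x)))
Before assert ok: ok && (on ==> ((!on) && ok)) && ((!on) ==> ((!on) && (!x)))
Before g := ok: ok && (on ==> ((!on) && ok)) && ((!on) ==> ((!on) && (!x)))
Answer: WP = ok && (on ==> ((!on) && ok)) && ((!on) ==> ((!on) && (!x)))


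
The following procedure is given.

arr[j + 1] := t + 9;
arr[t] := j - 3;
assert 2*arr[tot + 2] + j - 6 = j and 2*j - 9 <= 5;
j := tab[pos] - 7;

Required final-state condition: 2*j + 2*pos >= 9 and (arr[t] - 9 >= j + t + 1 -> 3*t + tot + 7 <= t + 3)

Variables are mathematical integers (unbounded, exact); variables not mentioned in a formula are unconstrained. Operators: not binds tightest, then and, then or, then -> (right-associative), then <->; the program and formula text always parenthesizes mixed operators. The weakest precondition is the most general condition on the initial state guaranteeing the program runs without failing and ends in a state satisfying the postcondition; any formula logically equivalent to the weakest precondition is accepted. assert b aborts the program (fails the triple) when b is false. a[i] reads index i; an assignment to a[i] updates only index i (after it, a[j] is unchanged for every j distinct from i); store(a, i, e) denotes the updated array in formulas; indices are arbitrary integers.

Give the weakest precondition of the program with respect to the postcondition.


Working backward. After the program, the postcondition 2*j + 2*pos >= 9 and (arr[t] - 9 >= j + t + 1 -> 3*t + tot + 7 <= t + 3) must hold; in canonical form it is 2*j + 2*pos >= 9 and (arr[t] >= j + t + 10 -> 2*t + tot <= -4).
Before j := tab[pos] - 7: 2*tab[pos] + 2*pos >= 23 and (arr[t] >= tab[pos] + t + 3 -> 2*t + tot <= -4)
Before assert 2*arr[tot + 2] + j - 6 = j and 2*j - 9 <= 5: 2*arr[tot + 2] = 6 and 2*j <= 14 and 2*tab[pos] + 2*pos >= 23 and (arr[t] >= tab[pos] + t + 3 -> 2*t + tot <= -4)
Before arr[t] := j - 3: 2*store(arr, t, j - 3)[tot + 2] = 6 and 2*j <= 14 and 2*tab[pos] + 2*pos >= 23 and (store(arr, t, j - 3)[t] >= tab[pos] + t + 3 -> 2*t + tot <= -4)
Before arr[j + 1] := t + 9: 2*store(store(arr, j + 1, t + 9), t, j - 3)[tot + 2] = 6 and 2*j <= 14 and 2*tab[pos] + 2*pos >= 23 and (store(store(arr, j + 1, t + 9), t, j - 3)[t] >= tab[pos] + t + 3 -> 2*t + tot <= -4)
Answer: WP = 2*store(store(arr, j + 1, t + 9), t, j - 3)[tot + 2] = 6 and 2*j <= 14 and 2*tab[pos] + 2*pos >= 23 and (store(store(arr, j + 1, t + 9), t, j - 3)[t] >= tab[pos] + t + 3 -> 2*t + tot <= -4)


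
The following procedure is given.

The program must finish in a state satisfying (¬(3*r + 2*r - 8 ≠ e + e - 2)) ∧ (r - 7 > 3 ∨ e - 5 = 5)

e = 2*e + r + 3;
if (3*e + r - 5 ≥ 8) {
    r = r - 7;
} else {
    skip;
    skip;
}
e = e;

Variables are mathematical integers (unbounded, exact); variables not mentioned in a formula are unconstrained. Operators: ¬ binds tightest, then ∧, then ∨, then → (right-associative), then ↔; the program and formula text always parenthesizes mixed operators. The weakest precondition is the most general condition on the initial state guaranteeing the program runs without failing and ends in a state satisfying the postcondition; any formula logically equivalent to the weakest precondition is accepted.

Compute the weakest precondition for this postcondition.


Working backward. After the program, the postcondition (¬(3*r + 2*r - 8 ≠ e + e - 2)) ∧ (r - 7 > 3 ∨ e - 5 = 5) must hold; in canonical form it is (¬(5*r ≠ 2*e + 6)) ∧ (r > 10 ∨ e = 10).
Before e := e: (¬(5*r ≠ 2*e + 6)) ∧ (r > 10 ∨ e = 10)
Then branch requires (¬(5*r ≠ 2*e + 41)) ∧ (r > 17 ∨ e = 10); else branch requires (¬(5*r ≠ 2*e + 6)) ∧ (r > 10 ∨ e = 10).
Before the if: (3*e + r ≥ 13 → ((¬(5*r ≠ 2*e + 41)) ∧ (r > 17 ∨ e = 10))) ∧ ((¬(3*e + r ≥ 13)) → ((¬(5*r ≠ 2*e + 6)) ∧ (r > 10 ∨ e = 10)))
Before e := 2*e + r + 3: (6*e + 4*r ≥ 4 → ((¬(3*r ≠ 4*e + 47)) ∧ (r > 17 ∨ 2*e + r = 7))) ∧ ((¬(6*e + 4*r ≥ 4)) → ((¬(3*r ≠ 4*e + 12)) ∧ (r > 10 ∨ 2*e + r = 7)))
Answer: WP = (6*e + 4*r ≥ 4 → ((¬(3*r ≠ 4*e + 47)) ∧ (r > 17 ∨ 2*e + r = 7))) ∧ ((¬(6*e + 4*r ≥ 4)) → ((¬(3*r ≠ 4*e + 12)) ∧ (r > 10 ∨ 2*e + r = 7)))


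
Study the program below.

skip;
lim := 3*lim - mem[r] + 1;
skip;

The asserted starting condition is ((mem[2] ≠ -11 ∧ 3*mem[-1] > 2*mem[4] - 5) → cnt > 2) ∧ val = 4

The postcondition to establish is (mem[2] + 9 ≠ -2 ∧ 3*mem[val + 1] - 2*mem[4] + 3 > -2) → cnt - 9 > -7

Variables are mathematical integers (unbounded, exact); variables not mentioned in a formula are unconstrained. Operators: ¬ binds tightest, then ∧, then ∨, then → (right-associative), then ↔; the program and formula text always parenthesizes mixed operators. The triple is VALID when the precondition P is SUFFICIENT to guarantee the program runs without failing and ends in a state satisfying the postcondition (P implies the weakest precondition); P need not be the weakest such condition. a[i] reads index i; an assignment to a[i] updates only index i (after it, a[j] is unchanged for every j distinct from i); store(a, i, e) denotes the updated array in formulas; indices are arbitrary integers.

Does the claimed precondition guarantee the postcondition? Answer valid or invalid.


Working backward. After the program, the postcondition (mem[2] + 9 ≠ -2 ∧ 3*mem[val + 1] - 2*mem[4] + 3 > -2) → cnt - 9 > -7 must hold; in canonical form it is (mem[2] ≠ -11 ∧ 3*mem[val + 1] > 2*mem[4] - 5) → cnt > 2.
Before skip: (mem[2] ≠ -11 ∧ 3*mem[val + 1] > 2*mem[4] - 5) → cnt > 2
Before lim := 3*lim - mem[r] + 1: (mem[2] ≠ -11 ∧ 3*mem[val + 1] > 2*mem[4] - 5) → cnt > 2
Before skip: (mem[2] ≠ -11 ∧ 3*mem[val + 1] > 2*mem[4] - 5) → cnt > 2
The weakest precondition is (mem[2] ≠ -11 ∧ 3*mem[val + 1] > 2*mem[4] - 5) → cnt > 2.
Check whether ((mem[2] ≠ -11 ∧ 3*mem[-1] > 2*mem[4] - 5) → cnt > 2) ∧ val = 4 implies it.
Countermodel: at the initial state cnt = 2, mem = {[-1] = -3, [2] = 9, [4] = -2, [5] = 0, elsewhere -3}, val = 4, the precondition holds but the weakest precondition fails.
Answer: invalid


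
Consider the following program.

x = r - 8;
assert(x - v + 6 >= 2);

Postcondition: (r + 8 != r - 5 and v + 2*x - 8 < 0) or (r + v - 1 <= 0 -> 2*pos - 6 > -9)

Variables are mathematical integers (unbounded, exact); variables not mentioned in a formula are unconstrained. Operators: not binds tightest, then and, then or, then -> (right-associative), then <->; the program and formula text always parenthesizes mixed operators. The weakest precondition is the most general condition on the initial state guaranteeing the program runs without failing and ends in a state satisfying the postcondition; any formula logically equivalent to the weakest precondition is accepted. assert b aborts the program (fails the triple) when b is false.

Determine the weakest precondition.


Working backward. After the program, the postcondition (r + 8 != r - 5 and v + 2*x - 8 < 0) or (r + v - 1 <= 0 -> 2*pos - 6 > -9) must hold; in canonical form it is v + 2*x < 8 or (r + v <= 1 -> 2*pos > -3).
Before assert x - v + 6 >= 2: x >= v - 4 and (v + 2*x < 8 or (r + v <= 1 -> 2*pos > -3))
Before x := r - 8: r >= v + 4 and (2*r + v < 24 or (r + v <= 1 -> 2*pos > -3))
Answer: WP = r >= v + 4 and (2*r + v < 24 or (r + v <= 1 -> 2*pos > -3))


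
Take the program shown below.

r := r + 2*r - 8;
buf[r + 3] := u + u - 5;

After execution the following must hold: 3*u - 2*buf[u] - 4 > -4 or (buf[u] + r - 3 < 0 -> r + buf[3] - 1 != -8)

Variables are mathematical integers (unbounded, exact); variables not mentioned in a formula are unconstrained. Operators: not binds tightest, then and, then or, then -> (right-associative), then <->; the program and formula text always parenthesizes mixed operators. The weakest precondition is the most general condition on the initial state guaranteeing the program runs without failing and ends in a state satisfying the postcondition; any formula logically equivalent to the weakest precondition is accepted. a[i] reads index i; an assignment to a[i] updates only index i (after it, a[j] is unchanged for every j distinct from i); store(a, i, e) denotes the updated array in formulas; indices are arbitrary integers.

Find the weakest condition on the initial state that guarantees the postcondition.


Working backward. After the program, the postcondition 3*u - 2*buf[u] - 4 > -4 or (buf[u] + r - 3 < 0 -> r + buf[3] - 1 != -8) must hold; in canonical form it is 3*u > 2*buf[u] or (buf[u] + r < 3 -> buf[3] + r != -7).
Before buf[r + 3] := u + u - 5: 3*u > 2*store(buf, r + 3, 2*u - 5)[u] or (store(buf, r + 3, 2*u - 5)[u] + r < 3 -> store(buf, r + 3, 2*u - 5)[3] + r != -7)
Before r := r + 2*r - 8: 3*u > 2*store(buf, 3*r - 5, 2*u - 5)[u] or (store(buf, 3*r - 5, 2*u - 5)[u] + 3*r < 11 -> store(buf, 3*r - 5, 2*u - 5)[3] + 3*r != 1)
Answer: WP = 3*u > 2*store(buf, 3*r - 5, 2*u - 5)[u] or (store(buf, 3*r - 5, 2*u - 5)[u] + 3*r < 11 -> store(buf, 3*r - 5, 2*u - 5)[3] + 3*r != 1)


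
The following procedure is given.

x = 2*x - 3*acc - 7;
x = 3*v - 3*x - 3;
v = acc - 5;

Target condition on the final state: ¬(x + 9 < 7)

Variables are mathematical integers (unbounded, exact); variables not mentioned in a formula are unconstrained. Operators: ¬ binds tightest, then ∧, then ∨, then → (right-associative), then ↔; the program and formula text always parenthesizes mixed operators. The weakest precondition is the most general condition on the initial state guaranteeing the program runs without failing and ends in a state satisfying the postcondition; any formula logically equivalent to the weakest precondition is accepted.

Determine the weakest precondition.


Working backward. After the program, the postcondition ¬(x + 9 < 7) must hold; in canonical form it is ¬(x < -2).
Before v := acc - 5: ¬(x < -2)
Before x := 3*v - 3*x - 3: ¬(3*v < 3*x + 1)
Before x := 2*x - 3*acc - 7: ¬(9*acc + 3*v < 6*x - 20)
Answer: WP = ¬(9*acc + 3*v < 6*x - 20)


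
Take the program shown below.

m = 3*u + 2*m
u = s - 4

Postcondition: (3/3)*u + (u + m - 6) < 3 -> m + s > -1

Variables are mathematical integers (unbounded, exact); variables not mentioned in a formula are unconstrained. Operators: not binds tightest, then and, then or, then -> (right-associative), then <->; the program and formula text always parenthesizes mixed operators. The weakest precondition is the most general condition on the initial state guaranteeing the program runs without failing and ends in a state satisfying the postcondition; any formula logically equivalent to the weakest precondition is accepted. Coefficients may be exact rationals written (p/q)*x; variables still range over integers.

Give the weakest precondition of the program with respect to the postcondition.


Working backward. After the program, the postcondition (3/3)*u + (u + m - 6) < 3 -> m + s > -1 must hold; in canonical form it is m + 2*u < 9 -> m + s > -1.
Before u := s - 4: m + 2*s < 17 -> m + s > -1
Before m := 3*u + 2*m: 2*m + 2*s + 3*u < 17 -> 2*m + s + 3*u > -1
Answer: WP = 2*m + 2*s + 3*u < 17 -> 2*m + s + 3*u > -1


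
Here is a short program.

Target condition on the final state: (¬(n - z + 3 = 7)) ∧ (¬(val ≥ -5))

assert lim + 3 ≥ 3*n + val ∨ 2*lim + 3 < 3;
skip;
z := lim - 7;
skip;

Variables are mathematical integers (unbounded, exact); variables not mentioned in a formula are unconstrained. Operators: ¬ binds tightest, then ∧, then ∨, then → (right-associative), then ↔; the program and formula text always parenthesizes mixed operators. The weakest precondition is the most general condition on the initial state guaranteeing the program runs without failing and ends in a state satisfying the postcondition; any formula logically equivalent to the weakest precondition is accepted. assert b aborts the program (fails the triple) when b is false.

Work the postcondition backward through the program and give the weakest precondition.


Working backward. After the program, the postcondition (¬(n - z + 3 = 7)) ∧ (¬(val ≥ -5)) must hold; in canonical form it is (¬(n = z + 4)) ∧ (¬(val ≥ -5)).
Before skip: (¬(n = z + 4)) ∧ (¬(val ≥ -5))
Before z := lim - 7: (¬(n = lim - 3)) ∧ (¬(val ≥ -5))
Before skip: (¬(n = lim - 3)) ∧ (¬(val ≥ -5))
Before assert lim + 3 ≥ 3*n + val ∨ 2*lim + 3 < 3: (lim ≥ 3*n + val - 3 ∨ 2*lim < 0) ∧ (¬(n = lim - 3)) ∧ (¬(val ≥ -5))
Answer: WP = (lim ≥ 3*n + val - 3 ∨ 2*lim < 0) ∧ (¬(n = lim - 3)) ∧ (¬(val ≥ -5))


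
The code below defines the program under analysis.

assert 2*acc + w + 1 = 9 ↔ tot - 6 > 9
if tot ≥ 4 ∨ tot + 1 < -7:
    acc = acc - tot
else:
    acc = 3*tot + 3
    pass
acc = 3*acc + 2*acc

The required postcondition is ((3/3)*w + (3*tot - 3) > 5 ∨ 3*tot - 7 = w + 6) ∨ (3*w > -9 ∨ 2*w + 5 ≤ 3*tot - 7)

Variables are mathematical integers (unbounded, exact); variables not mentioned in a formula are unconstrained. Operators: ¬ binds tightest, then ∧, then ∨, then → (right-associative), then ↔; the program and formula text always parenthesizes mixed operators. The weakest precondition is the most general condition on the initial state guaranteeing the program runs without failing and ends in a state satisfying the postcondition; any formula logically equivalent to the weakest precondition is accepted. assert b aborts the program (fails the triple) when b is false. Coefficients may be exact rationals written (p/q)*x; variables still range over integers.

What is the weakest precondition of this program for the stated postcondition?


Working backward. After the program, the postcondition ((3/3)*w + (3*tot - 3) > 5 ∨ 3*tot - 7 = w + 6) ∨ (3*w > -9 ∨ 2*w + 5 ≤ 3*tot - 7) must hold; in canonical form it is 3*tot + w > 8 ∨ 3*tot = w + 13 ∨ 3*w > -9 ∨ 2*w ≤ 3*tot - 12.
Before acc := 3*acc + 2*acc: 3*tot + w > 8 ∨ 3*tot = w + 13 ∨ 3*w > -9 ∨ 2*w ≤ 3*tot - 12
Then branch requires 3*tot + w > 8 ∨ 3*tot = w + 13 ∨ 3*w > -9 ∨ 2*w ≤ 3*tot - 12; else branch requires 3*tot + w > 8 ∨ 3*tot = w + 13 ∨ 3*w > -9 ∨ 2*w ≤ 3*tot - 12.
Before the if: ((tot ≥ 4 ∨ tot < -8) → (3*tot + w > 8 ∨ 3*tot = w + 13 ∨ 3*w > -9 ∨ 2*w ≤ 3*tot - 12)) ∧ ((¬(tot ≥ 4 ∨ tot < -8)) → (3*tot + w > 8 ∨ 3*tot = w + 13 ∨ 3*w > -9 ∨ 2*w ≤ 3*tot - 12))
Before assert 2*acc + w + 1 = 9 ↔ tot - 6 > 9: (2*acc + w = 8 ↔ tot > 15) ∧ ((tot ≥ 4 ∨ tot < -8) → (3*tot + w > 8 ∨ 3*tot = w + 13 ∨ 3*w > -9 ∨ 2*w ≤ 3*tot - 12)) ∧ ((¬(tot ≥ 4 ∨ tot < -8)) → (3*tot + w > 8 ∨ 3*tot = w + 13 ∨ 3*w > -9 ∨ 2*w ≤ 3*tot - 12))
Answer: WP = (2*acc + w = 8 ↔ tot > 15) ∧ ((tot ≥ 4 ∨ tot < -8) → (3*tot + w > 8 ∨ 3*tot = w + 13 ∨ 3*w > -9 ∨ 2*w ≤ 3*tot - 12)) ∧ ((¬(tot ≥ 4 ∨ tot < -8)) → (3*tot + w > 8 ∨ 3*tot = w + 13 ∨ 3*w > -9 ∨ 2*w ≤ 3*tot - 12))


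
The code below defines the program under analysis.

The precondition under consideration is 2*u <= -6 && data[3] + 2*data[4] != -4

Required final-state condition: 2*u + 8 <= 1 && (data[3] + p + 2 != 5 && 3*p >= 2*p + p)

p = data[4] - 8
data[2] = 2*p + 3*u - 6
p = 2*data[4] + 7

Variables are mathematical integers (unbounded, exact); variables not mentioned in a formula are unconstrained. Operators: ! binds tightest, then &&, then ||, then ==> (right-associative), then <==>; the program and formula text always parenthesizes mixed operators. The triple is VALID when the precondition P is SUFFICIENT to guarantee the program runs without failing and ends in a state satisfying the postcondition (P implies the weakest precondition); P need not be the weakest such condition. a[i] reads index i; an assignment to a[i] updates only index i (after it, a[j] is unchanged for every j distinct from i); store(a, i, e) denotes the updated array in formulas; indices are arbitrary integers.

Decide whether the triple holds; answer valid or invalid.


Working backward. After the program, the postcondition 2*u + 8 <= 1 && (data[3] + p + 2 != 5 && 3*p >= 2*p + p) must hold; in canonical form it is 2*u <= -7 && data[3] + p != 3.
Before p := 2*data[4] + 7: 2*u <= -7 && data[3] + 2*data[4] != -4
Before data[2] := 2*p + 3*u - 6: 2*u <= -7 && data[3] + 2*data[4] != -4
Before p := data[4] - 8: 2*u <= -7 && data[3] + 2*data[4] != -4
The weakest precondition is 2*u <= -7 && data[3] + 2*data[4] != -4.
Check whether 2*u <= -6 && data[3] + 2*data[4] != -4 implies it.
Countermodel: at the initial state data = {[3] = -1, [4] = -2, elsewhere -1}, u = -3, the precondition holds but the weakest precondition fails.
Answer: invalid


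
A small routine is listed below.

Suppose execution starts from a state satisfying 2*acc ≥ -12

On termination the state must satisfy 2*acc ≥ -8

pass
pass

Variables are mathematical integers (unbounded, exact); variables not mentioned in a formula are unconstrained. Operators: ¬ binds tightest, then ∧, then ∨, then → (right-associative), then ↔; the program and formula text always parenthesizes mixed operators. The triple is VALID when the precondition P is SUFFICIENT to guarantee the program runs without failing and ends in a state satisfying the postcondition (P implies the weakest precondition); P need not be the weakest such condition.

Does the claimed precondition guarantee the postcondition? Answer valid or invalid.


Working backward. After the program, 2*acc ≥ -8 must hold.
Before skip: 2*acc ≥ -8
Before skip: 2*acc ≥ -8
The weakest precondition is 2*acc ≥ -8.
Check whether 2*acc ≥ -12 implies it.
Countermodel: at the initial state acc = -6, the precondition holds but the weakest precondition fails.
Answer: invalid


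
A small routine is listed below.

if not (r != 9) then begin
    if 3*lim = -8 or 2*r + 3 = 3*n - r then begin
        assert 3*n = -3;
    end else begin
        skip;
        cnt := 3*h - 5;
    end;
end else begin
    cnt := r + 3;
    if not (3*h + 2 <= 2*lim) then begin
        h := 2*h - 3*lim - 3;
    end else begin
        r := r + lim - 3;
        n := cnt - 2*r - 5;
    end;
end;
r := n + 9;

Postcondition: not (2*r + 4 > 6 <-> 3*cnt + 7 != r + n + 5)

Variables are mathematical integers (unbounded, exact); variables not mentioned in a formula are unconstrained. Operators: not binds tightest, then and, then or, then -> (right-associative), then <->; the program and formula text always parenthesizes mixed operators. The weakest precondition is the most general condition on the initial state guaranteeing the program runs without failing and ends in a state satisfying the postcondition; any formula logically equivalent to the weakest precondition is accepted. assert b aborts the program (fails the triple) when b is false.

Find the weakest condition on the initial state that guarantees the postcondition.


Working backward. After the program, the postcondition not (2*r + 4 > 6 <-> 3*cnt + 7 != r + n + 5) must hold; in canonical form it is not (2*r > 2 <-> 3*cnt != n + r - 2).
Before r := n + 9: not (2*n > -16 <-> 3*cnt != 2*n + 7)
Then branch requires ((3*lim = -8 or 3*r = 3*n - 3) -> (3*n = -3 and (not (2*n > -16 <-> 3*cnt != 2*n + 7)))) and ((not (3*lim = -8 or 3*r = 3*n - 3)) -> (not (2*n > -16 <-> 9*h != 2*n + 22))); else branch requires ((not (3*h <= 2*lim - 2)) -> (not (2*n > -16 <-> 3*r != 2*n - 2))) and (3*h <= 2*lim - 2 -> (not (4*lim + 2*r < 24 <-> 4*lim + 5*r != 6))).
Before the if: ((not (r != 9)) -> (((3*lim = -8 or 3*r = 3*n - 3) -> (3*n = -3 and (not (2*n > -16 <-> 3*cnt != 2*n + 7)))) and ((not (3*lim = -8 or 3*r = 3*n - 3)) -> (not (2*n > -16 <-> 9*h != 2*n + 22))))) and (r != 9 -> (((not (3*h <= 2*lim - 2)) -> (not (2*n > -16 <-> 3*r != 2*n - 2))) and (3*h <= 2*lim - 2 -> (not (4*lim + 2*r < 24 <-> 4*lim + 5*r != 6)))))
Answer: WP = ((not (r != 9)) -> (((3*lim = -8 or 3*r = 3*n - 3) -> (3*n = -3 and (not (2*n > -16 <-> 3*cnt != 2*n + 7)))) and ((not (3*lim = -8 or 3*r = 3*n - 3)) -> (not (2*n > -16 <-> 9*h != 2*n + 22))))) and (r != 9 -> (((not (3*h <= 2*lim - 2)) -> (not (2*n > -16 <-> 3*r != 2*n - 2))) and (3*h <= 2*lim - 2 -> (not (4*lim + 2*r < 24 <-> 4*lim + 5*r != 6)))))


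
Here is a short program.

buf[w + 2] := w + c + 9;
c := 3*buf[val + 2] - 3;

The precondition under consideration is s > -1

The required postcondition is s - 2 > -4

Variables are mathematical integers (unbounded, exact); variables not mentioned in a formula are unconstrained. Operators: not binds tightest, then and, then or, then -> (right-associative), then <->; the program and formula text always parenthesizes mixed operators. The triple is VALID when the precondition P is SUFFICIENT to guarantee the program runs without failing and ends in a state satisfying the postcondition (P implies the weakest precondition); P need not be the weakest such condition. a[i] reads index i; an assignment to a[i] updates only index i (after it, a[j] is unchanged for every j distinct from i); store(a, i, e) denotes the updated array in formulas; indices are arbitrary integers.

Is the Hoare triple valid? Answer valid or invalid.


Working backward. After the program, the postcondition s - 2 > -4 must hold; in canonical form it is s > -2.
Before c := 3*buf[val + 2] - 3: s > -2
Before buf[w + 2] := w + c + 9: s > -2
The weakest precondition is s > -2.
Check whether s > -1 implies it.
Every state satisfying the precondition satisfies the weakest precondition: the implication holds.
Answer: valid


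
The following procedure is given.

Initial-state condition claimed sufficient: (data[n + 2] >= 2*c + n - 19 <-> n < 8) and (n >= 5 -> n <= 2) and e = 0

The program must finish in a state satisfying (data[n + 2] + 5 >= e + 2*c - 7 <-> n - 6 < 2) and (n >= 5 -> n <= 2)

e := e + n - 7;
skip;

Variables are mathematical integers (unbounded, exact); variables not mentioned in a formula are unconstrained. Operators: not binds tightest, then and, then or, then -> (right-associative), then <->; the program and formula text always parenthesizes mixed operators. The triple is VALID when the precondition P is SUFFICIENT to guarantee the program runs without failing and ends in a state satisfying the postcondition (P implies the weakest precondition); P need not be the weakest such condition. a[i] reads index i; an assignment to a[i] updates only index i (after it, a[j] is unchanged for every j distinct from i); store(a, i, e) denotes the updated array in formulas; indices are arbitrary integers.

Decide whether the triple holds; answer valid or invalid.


Working backward. After the program, the postcondition (data[n + 2] + 5 >= e + 2*c - 7 <-> n - 6 < 2) and (n >= 5 -> n <= 2) must hold; in canonical form it is (data[n + 2] >= 2*c + e - 12 <-> n < 8) and (n >= 5 -> n <= 2).
Before skip: (data[n + 2] >= 2*c + e - 12 <-> n < 8) and (n >= 5 -> n <= 2)
Before e := e + n - 7: (data[n + 2] >= 2*c + e + n - 19 <-> n < 8) and (n >= 5 -> n <= 2)
The weakest precondition is (data[n + 2] >= 2*c + e + n - 19 <-> n < 8) and (n >= 5 -> n <= 2).
Check whether (data[n + 2] >= 2*c + n - 19 <-> n < 8) and (n >= 5 -> n <= 2) and e = 0 implies it.
Every state satisfying the precondition satisfies the weakest precondition: the implication holds.
Answer: valid


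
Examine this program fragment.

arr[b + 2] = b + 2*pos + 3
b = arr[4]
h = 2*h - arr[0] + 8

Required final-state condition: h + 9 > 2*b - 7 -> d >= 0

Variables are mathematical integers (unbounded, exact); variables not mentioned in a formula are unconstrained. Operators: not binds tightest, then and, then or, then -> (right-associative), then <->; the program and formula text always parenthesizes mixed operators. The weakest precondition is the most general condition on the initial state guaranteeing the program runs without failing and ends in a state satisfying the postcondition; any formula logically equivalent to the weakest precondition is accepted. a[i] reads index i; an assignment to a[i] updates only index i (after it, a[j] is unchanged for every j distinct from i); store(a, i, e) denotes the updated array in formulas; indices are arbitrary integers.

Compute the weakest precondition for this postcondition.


Working backward. After the program, the postcondition h + 9 > 2*b - 7 -> d >= 0 must hold; in canonical form it is h > 2*b - 16 -> d >= 0.
Before h := 2*h - arr[0] + 8: 2*h > arr[0] + 2*b - 24 -> d >= 0
Before b := arr[4]: 2*h > arr[0] + 2*arr[4] - 24 -> d >= 0
Before arr[b + 2] := b + 2*pos + 3: 2*h > store(arr, b + 2, b + 2*pos + 3)[0] + 2*store(arr, b + 2, b + 2*pos + 3)[4] - 24 -> d >= 0
Answer: WP = 2*h > store(arr, b + 2, b + 2*pos + 3)[0] + 2*store(arr, b + 2, b + 2*pos + 3)[4] - 24 -> d >= 0
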